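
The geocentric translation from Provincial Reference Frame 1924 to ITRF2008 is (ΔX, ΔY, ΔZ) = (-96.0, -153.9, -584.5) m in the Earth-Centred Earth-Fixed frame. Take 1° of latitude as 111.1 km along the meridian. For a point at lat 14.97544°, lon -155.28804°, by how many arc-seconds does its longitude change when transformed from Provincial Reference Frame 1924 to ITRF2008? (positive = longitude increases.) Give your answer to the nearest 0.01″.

sin φ = 0.258405, cos φ = 0.966037, sin λ = -0.418057, cos λ = -0.908421.
East component: ΔE = −sin λ·ΔX + cos λ·ΔY = −(-0.418057)(-96.0) + (-0.908421)(-153.9) = 99.67 m.
1° of latitude spans 111100 m; at latitude φ, 1° of longitude spans that × cos φ = 107326.7 m, so Δλ = 99.67 / 107326.7 × 3600 = 3.343″.

Δλ = 3.34″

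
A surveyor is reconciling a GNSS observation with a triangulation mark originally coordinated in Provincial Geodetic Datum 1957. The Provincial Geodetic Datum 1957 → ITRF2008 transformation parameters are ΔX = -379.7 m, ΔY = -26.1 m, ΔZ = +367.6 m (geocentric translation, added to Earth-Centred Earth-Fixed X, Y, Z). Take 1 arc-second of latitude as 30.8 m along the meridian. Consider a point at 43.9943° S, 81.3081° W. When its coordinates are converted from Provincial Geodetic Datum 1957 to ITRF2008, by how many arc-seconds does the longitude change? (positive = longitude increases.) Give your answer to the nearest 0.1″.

sin φ = -0.694587, cos φ = 0.719409, sin λ = -0.988515, cos λ = 0.151121.
East component: ΔE = −sin λ·ΔX + cos λ·ΔY = −(-0.988515)(-379.7) + (0.151121)(-26.1) = -379.28 m.
1° of latitude spans 3600 × 30.80 = 110880 m; at latitude φ, 1° of longitude spans that × cos φ = 79768.1 m, so Δλ = -379.28 / 79768.1 × 3600 = -17.117″.

Δλ = -17.1″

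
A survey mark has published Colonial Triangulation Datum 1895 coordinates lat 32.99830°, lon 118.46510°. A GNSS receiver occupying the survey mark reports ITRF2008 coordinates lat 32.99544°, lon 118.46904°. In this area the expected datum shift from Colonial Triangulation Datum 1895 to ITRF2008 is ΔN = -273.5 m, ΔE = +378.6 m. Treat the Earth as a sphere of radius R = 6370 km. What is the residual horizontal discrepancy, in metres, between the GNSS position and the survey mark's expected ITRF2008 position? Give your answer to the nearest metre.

Observed coordinate differences: Δφ = -0.00286°, Δλ = +0.00394°.
Converting to metres (1° lat = 111177 m, cos φ = 0.838687): observed ΔN = -318.0 m, observed ΔE = 367.4 m.
Subtracting the expected shift leaves a residual of -318.0 − (-273.5) = -44.5 m north and 367.4 − (378.6) = -11.2 m east.
Residual distance = √((-44.5)² + (-11.2)²) = 45.9 m.

46 m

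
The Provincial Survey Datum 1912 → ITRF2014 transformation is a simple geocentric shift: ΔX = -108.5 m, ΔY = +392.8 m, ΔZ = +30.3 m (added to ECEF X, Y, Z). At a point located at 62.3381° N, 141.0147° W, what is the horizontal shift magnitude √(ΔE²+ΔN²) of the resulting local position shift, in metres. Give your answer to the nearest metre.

At φ = 62.3381°, λ = -141.0147°: sin φ = 0.885703, cos φ = 0.464253, sin λ = -0.629121, cos λ = -0.777307.
ΔE = −sin λ·ΔX + cos λ·ΔY = −(-0.629121)·(-108.5) + (-0.777307)·(392.8) = -373.59 m.
ΔN = −sin φ cos λ·ΔX − sin φ sin λ·ΔY + cos φ·ΔZ = −(0.885703)(-0.777307)(-108.5) − (0.885703)(-0.629121)(392.8) + (0.464253)(30.3) = 158.24 m.
Horizontal magnitude = √(ΔE² + ΔN²) = √((-373.59)² + 158.24²) = 405.72 m.

406 m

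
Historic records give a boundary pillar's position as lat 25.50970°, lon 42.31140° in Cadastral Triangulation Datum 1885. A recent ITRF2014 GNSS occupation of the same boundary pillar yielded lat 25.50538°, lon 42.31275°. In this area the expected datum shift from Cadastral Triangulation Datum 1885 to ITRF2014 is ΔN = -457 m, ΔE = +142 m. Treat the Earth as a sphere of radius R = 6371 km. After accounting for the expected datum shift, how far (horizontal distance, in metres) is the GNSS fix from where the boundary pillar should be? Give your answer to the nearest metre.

24 m

Observed coordinate differences: Δφ = -0.00432°, Δλ = +0.00135°.
Converting to metres (1° lat = 111195 m, cos φ = 0.902512): observed ΔN = -480.4 m, observed ΔE = 135.5 m.
Subtracting the expected shift leaves a residual of -480.4 − (-457) = -23.4 m north and 135.5 − (142) = -6.5 m east.
Residual distance = √((-23.4)² + (-6.5)²) = 24.3 m.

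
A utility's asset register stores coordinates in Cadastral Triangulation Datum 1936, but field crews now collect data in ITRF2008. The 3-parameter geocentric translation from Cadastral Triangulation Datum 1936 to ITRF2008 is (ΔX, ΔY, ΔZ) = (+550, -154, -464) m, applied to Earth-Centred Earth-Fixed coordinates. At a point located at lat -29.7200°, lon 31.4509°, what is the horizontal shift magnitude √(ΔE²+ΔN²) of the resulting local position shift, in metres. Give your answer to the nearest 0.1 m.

468.2 m

At φ = -29.7200°, λ = 31.4509°: sin φ = -0.495762, cos φ = 0.868459, sin λ = 0.521768, cos λ = 0.853088.
ΔE = −sin λ·ΔX + cos λ·ΔY = −(0.521768)·(550) + (0.853088)·(-154) = -418.35 m.
ΔN = −sin φ cos λ·ΔX − sin φ sin λ·ΔY + cos φ·ΔZ = −(-0.495762)(0.853088)(550) − (-0.495762)(0.521768)(-154) + (0.868459)(-464) = -210.19 m.
Horizontal magnitude = √(ΔE² + ΔN²) = √((-418.35)² + (-210.19)²) = 468.18 m.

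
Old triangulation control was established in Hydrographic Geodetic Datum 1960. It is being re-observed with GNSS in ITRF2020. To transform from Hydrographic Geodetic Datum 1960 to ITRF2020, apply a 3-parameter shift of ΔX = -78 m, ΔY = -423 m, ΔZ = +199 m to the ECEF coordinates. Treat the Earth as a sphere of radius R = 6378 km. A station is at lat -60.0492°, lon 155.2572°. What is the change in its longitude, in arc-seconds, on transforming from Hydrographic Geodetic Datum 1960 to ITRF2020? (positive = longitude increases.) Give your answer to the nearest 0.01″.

Δλ = 27.00″

sin φ = -0.866454, cos φ = 0.499256, sin λ = 0.418546, cos λ = -0.908196.
East component: ΔE = −sin λ·ΔX + cos λ·ΔY = −(0.418546)(-78) + (-0.908196)(-423) = 416.81 m.
1° of latitude spans πR/180 = 111317 m; at latitude φ, 1° of longitude spans that × cos φ = 55575.7 m, so Δλ = 416.81 / 55575.7 × 3600 = 27.000″.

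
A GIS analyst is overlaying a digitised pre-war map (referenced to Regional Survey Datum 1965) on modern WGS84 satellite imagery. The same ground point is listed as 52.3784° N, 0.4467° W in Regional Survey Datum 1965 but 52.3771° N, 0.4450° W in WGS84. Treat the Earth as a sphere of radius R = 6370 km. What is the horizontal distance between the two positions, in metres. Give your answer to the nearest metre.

Δφ = 52.3771° − 52.3784° = -0.0013°; Δλ = -0.4450° − -0.4467° = +0.0017°.
1° along a meridian = πR/180 = 111177 m.
ΔN = Δφ × 111177 = -144.5 m; ΔE = Δλ × 111177 × cos(52.3784°) = +0.0017 × 111177 × 0.610444 = 115.4 m.
Distance = √(ΔE² + ΔN²) = √(115.4² + (-144.5)²) = 184.9 m.

185 m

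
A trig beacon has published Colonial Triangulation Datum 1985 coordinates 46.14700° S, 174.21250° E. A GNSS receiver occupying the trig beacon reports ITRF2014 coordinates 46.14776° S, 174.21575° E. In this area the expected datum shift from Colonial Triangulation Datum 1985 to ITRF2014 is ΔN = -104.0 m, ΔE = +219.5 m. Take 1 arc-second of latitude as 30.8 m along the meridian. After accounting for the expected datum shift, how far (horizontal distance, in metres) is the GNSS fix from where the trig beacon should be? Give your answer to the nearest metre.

36 m

Observed coordinate differences: Δφ = -0.00076°, Δλ = +0.00325°.
Converting to metres (1° lat = 110880 m, cos φ = 0.692811): observed ΔN = -84.3 m, observed ΔE = 249.7 m.
Subtracting the expected shift leaves a residual of -84.3 − (-104.0) = 19.7 m north and 249.7 − (219.5) = 30.2 m east.
Residual distance = √(19.7² + 30.2²) = 36.0 m.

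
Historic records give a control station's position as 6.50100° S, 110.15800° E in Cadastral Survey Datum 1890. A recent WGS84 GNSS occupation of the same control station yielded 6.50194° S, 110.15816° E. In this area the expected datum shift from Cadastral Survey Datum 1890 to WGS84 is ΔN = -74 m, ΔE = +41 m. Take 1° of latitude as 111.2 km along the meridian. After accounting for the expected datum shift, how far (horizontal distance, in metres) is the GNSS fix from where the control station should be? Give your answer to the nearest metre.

Observed coordinate differences: Δφ = -0.00094°, Δλ = +0.00016°.
Converting to metres (1° lat = 111200 m, cos φ = 0.993570): observed ΔN = -104.5 m, observed ΔE = 17.7 m.
Subtracting the expected shift leaves a residual of -104.5 − (-74) = -30.5 m north and 17.7 − (41) = -23.3 m east.
Residual distance = √((-30.5)² + (-23.3)²) = 38.4 m.

38 m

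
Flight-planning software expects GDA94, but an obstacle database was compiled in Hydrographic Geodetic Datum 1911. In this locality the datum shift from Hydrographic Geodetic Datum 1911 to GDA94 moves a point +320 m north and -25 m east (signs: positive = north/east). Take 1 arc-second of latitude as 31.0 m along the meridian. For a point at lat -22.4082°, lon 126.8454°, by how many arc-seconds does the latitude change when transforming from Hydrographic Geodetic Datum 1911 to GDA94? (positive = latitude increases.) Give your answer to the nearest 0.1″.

1″ of latitude = 31.00 m, so Δφ = 320.0 / 31.00 = 10.323″.

Δφ = 10.3″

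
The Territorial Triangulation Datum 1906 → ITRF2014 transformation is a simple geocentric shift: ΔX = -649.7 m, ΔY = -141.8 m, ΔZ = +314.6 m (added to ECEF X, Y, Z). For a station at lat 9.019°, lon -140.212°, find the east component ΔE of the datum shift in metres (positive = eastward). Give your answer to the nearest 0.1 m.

The local east axis at (φ, λ) is (−sin λ, cos λ, 0), so ΔE = −sin(-140.212°)·(-649.7) + cos(-140.212°)·(-141.8) = -306.81 m.

ΔE = -306.8 m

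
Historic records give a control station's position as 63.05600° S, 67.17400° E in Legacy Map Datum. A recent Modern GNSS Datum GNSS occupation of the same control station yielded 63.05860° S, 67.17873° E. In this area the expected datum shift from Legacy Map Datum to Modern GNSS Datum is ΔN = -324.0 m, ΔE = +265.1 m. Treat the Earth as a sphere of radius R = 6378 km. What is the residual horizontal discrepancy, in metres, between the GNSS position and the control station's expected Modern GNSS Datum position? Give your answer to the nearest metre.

44 m

Observed coordinate differences: Δφ = -0.00260°, Δλ = +0.00473°.
Converting to metres (1° lat = 111317 m, cos φ = 0.453119): observed ΔN = -289.4 m, observed ΔE = 238.6 m.
Subtracting the expected shift leaves a residual of -289.4 − (-324.0) = 34.6 m north and 238.6 − (265.1) = -26.5 m east.
Residual distance = √(34.6² + (-26.5)²) = 43.6 m.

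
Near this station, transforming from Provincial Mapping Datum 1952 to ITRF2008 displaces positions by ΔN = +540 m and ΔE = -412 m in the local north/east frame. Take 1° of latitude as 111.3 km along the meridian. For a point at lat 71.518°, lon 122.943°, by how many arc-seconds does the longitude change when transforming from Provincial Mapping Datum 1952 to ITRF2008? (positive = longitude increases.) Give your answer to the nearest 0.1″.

Δλ = -42.0″

At latitude 71.518°, cos φ = 0.317007.
1° of longitude at this latitude = 111.3 × cos φ = 35.28 km, so Δλ = -412.0 / 35282.8 = -0.0116771° = -42.037″.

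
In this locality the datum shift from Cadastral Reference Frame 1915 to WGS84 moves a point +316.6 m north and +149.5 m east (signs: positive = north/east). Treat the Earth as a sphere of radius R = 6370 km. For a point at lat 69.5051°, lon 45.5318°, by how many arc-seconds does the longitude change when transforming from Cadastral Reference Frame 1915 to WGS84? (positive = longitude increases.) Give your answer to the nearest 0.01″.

Δλ = 13.83″

At latitude 69.5051°, cos φ = 0.350124.
One radian of longitude at latitude φ spans R cos φ, so Δλ = ΔE / (R cos φ) = 149.5 / (6370000 × 0.350124) = 6.7032e-05 rad = 13.826″.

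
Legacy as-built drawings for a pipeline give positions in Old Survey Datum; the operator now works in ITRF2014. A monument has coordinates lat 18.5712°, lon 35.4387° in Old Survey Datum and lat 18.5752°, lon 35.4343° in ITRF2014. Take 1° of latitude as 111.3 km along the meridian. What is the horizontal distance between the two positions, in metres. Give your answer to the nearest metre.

Δφ = 18.5752° − 18.5712° = +0.0040°; Δλ = 35.4343° − 35.4387° = -0.0044°.
ΔN = Δφ × 111300 = 445.2 m; ΔE = Δλ × 111300 × cos(18.5712°) = -0.0044 × 111300 × 0.947929 = -464.2 m.
Distance = √(ΔE² + ΔN²) = √((-464.2)² + 445.2²) = 643.2 m.

643 m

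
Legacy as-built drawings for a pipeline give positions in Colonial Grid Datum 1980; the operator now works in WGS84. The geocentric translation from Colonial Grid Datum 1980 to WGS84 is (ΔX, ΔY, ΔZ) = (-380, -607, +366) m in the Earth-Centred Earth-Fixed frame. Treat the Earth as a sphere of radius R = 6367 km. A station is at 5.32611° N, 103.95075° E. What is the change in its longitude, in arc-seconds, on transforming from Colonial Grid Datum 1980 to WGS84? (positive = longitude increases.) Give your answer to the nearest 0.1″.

Δλ = 16.8″

sin φ = 0.092824, cos φ = 0.995683, sin λ = 0.970503, cos λ = -0.241088.
East component: ΔE = −sin λ·ΔX + cos λ·ΔY = −(0.970503)(-380) + (-0.241088)(-607) = 515.13 m.
1° of latitude spans πR/180 = 111125 m; at latitude φ, 1° of longitude spans that × cos φ = 110645.3 m, so Δλ = 515.13 / 110645.3 × 3600 = 16.761″.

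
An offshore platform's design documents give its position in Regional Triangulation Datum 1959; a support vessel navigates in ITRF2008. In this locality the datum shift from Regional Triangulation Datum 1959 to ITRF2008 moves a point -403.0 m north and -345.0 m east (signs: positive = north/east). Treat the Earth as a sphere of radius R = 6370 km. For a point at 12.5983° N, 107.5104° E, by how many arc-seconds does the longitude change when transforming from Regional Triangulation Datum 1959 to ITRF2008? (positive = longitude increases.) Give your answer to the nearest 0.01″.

Δλ = -11.45″

At latitude 12.5983°, cos φ = 0.975923.
One radian of longitude at latitude φ spans R cos φ, so Δλ = ΔE / (R cos φ) = -345.0 / (6370000 × 0.975923) = -5.5496e-05 rad = -11.447″.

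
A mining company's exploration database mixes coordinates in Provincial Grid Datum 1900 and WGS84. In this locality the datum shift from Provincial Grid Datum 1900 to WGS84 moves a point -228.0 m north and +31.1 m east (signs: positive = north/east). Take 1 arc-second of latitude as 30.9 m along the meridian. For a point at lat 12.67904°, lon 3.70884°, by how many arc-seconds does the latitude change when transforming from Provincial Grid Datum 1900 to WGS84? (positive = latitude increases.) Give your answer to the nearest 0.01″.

1″ of latitude = 30.90 m, so Δφ = -228.0 / 30.90 = -7.379″.

Δφ = -7.38″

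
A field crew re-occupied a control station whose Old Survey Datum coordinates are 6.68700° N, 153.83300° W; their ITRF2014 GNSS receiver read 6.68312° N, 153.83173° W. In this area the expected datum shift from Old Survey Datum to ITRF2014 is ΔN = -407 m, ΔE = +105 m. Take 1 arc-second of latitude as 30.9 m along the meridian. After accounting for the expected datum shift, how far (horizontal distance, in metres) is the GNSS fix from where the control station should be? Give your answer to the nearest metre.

43 m

Observed coordinate differences: Δφ = -0.00388°, Δλ = +0.00127°.
Converting to metres (1° lat = 111240 m, cos φ = 0.993197): observed ΔN = -431.6 m, observed ΔE = 140.3 m.
Subtracting the expected shift leaves a residual of -431.6 − (-407) = -24.6 m north and 140.3 − (105) = 35.3 m east.
Residual distance = √((-24.6)² + 35.3²) = 43.0 m.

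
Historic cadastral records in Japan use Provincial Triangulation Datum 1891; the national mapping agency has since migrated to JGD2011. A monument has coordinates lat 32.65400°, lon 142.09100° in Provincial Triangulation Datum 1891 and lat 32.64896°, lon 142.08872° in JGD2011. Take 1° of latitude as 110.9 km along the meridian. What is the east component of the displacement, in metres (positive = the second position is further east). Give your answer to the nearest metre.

ΔE = -213 m

Δφ = 32.64896° − 32.65400° = -0.00504°; Δλ = 142.08872° − 142.09100° = -0.00228°.
ΔN = Δφ × 110900 = -558.9 m; ΔE = Δλ × 110900 × cos(32.65400°) = -0.00228 × 110900 × 0.841944 = -212.9 m.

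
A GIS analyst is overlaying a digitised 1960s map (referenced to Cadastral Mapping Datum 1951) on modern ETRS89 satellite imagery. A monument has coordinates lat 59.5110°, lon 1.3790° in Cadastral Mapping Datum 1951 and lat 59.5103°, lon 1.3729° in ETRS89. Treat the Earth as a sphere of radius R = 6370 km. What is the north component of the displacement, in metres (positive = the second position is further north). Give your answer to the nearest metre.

ΔN = -78 m

Δφ = 59.5103° − 59.5110° = -0.0007°; Δλ = 1.3729° − 1.3790° = -0.0061°.
1° along a meridian = πR/180 = 111177 m.
ΔN = Δφ × 111177 = -77.8 m; ΔE = Δλ × 111177 × cos(59.5110°) = -0.0061 × 111177 × 0.507373 = -344.1 m.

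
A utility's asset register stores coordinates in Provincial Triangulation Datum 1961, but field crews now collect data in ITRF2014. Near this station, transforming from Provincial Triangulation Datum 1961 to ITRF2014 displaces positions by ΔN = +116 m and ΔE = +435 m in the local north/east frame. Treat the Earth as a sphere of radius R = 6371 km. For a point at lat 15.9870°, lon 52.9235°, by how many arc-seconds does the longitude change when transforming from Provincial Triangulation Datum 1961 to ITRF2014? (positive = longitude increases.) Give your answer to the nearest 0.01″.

Δλ = 14.65″

At latitude 15.9870°, cos φ = 0.961324.
One radian of longitude at latitude φ spans R cos φ, so Δλ = ΔE / (R cos φ) = 435.0 / (6371000 × 0.961324) = 7.1025e-05 rad = 14.650″.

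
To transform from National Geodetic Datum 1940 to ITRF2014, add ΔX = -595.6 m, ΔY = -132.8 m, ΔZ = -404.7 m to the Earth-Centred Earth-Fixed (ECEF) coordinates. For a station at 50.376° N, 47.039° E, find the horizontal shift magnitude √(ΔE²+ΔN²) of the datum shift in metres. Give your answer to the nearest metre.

At φ = 50.376°, λ = 47.039°: sin φ = 0.770246, cos φ = 0.637747, sin λ = 0.731818, cos λ = 0.681500.
ΔE = −sin λ·ΔX + cos λ·ΔY = −(0.731818)·(-595.6) + (0.681500)·(-132.8) = 345.37 m.
ΔN = −sin φ cos λ·ΔX − sin φ sin λ·ΔY + cos φ·ΔZ = −(0.770246)(0.681500)(-595.6) − (0.770246)(0.731818)(-132.8) + (0.637747)(-404.7) = 129.40 m.
Horizontal magnitude = √(ΔE² + ΔN²) = √(345.37² + 129.40²) = 368.81 m.

369 m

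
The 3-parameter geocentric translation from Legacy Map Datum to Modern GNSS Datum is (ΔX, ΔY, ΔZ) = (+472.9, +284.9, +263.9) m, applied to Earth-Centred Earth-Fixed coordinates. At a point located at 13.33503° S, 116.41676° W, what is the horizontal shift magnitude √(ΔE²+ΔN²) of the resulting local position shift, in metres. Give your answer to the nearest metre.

The local east axis at (φ, λ) is (−sin λ, cos λ, 0), so ΔE = −sin(-116.41676°)·472.9 + cos(-116.41676°)·284.9 = 296.77 m.
The local north axis is (−sin φ cos λ, −sin φ sin λ, cos φ), giving ΔN = -48.526 − 58.849 + 256.785 = 149.41 m.
Horizontal magnitude = √(ΔE² + ΔN²) = √(296.77² + 149.41²) = 332.26 m.

332 m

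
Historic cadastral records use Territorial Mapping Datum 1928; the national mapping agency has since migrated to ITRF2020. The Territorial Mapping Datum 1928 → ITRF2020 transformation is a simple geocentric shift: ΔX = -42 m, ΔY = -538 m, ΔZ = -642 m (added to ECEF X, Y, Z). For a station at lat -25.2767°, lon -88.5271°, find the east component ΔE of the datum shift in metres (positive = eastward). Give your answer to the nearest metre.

ΔE = -56 m

At φ = -25.2767°, λ = -88.5271°: sin φ = -0.426990, cos φ = 0.904256, sin λ = -0.999670, cos λ = 0.025704.
ΔE = −sin λ·ΔX + cos λ·ΔY = −(-0.999670)·(-42) + (0.025704)·(-538) = -55.81 m.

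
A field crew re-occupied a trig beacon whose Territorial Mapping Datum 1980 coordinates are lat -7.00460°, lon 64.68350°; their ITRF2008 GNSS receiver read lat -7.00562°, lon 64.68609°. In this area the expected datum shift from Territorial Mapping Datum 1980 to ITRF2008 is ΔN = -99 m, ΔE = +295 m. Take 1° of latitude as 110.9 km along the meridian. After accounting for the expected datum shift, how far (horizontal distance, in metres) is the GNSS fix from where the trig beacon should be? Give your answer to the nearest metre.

Observed coordinate differences: Δφ = -0.00102°, Δλ = +0.00259°.
Converting to metres (1° lat = 110900 m, cos φ = 0.992536): observed ΔN = -113.1 m, observed ΔE = 285.1 m.
Subtracting the expected shift leaves a residual of -113.1 − (-99) = -14.1 m north and 285.1 − (295) = -9.9 m east.
Residual distance = √((-14.1)² + (-9.9)²) = 17.3 m.

17 m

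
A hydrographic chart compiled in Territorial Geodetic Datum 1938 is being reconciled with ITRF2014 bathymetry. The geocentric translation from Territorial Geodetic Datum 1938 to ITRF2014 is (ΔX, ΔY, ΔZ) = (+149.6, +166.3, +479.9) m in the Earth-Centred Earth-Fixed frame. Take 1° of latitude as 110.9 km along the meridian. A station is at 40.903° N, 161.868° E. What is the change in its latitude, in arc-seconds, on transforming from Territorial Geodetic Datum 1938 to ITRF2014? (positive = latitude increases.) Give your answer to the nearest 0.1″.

Δφ = 13.7″

sin φ = 0.654780, cos φ = 0.755819, sin λ = 0.311207, cos λ = -0.950342.
North component: ΔN = −sin φ cos λ·ΔX − sin φ sin λ·ΔY + cos φ·ΔZ = −(0.654780)(-0.950342)(149.6) − (0.654780)(0.311207)(166.3) + (0.755819)(479.9) = 421.92 m.
1° of latitude spans 110900 m, so Δφ = 421.92 / 110900 × 3600 = 13.696″.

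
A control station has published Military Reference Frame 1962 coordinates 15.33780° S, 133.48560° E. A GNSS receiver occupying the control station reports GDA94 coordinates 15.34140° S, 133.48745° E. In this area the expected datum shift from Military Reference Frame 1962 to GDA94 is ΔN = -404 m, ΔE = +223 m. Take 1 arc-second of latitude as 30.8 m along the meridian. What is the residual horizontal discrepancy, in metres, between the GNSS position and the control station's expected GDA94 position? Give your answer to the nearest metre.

26 m

Observed coordinate differences: Δφ = -0.00360°, Δλ = +0.00185°.
Converting to metres (1° lat = 110880 m, cos φ = 0.964383): observed ΔN = -399.2 m, observed ΔE = 197.8 m.
Subtracting the expected shift leaves a residual of -399.2 − (-404) = 4.8 m north and 197.8 − (223) = -25.2 m east.
Residual distance = √(4.8² + (-25.2)²) = 25.6 m.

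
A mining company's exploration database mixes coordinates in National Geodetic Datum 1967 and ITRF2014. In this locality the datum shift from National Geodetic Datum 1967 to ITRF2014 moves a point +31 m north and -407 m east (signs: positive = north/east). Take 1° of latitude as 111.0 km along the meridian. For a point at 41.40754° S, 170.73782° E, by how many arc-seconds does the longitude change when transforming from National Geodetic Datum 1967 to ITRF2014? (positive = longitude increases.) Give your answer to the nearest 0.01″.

At latitude -41.40754°, cos φ = 0.750024.
1° of longitude at this latitude = 111.0 × cos φ = 83.25 km, so Δλ = -407.0 / 83252.7 = -0.0048887° = -17.599″.

Δλ = -17.60″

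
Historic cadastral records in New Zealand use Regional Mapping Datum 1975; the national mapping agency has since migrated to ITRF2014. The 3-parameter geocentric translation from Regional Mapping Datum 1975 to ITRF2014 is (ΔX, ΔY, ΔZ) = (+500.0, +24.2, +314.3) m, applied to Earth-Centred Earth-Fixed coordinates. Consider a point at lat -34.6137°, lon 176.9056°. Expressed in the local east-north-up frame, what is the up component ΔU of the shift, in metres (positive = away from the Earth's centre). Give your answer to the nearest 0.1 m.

At φ = -34.6137°, λ = 176.9056°: sin φ = -0.568041, cos φ = 0.823001, sin λ = 0.053981, cos λ = -0.998542.
ΔU = cos φ cos λ·ΔX + cos φ sin λ·ΔY + sin φ·ΔZ = (0.823001)(-0.998542)(500.0) + (0.823001)(0.053981)(24.2) + (-0.568041)(314.3) = -588.36 m.

ΔU = -588.4 m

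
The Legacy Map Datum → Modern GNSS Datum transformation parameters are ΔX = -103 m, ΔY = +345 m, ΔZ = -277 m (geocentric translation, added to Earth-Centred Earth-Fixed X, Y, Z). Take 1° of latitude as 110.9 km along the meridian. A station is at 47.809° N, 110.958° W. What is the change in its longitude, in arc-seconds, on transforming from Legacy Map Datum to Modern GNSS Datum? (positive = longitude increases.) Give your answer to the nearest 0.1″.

sin φ = 0.740910, cos φ = 0.671604, sin λ = -0.933843, cos λ = -0.357684.
East component: ΔE = −sin λ·ΔX + cos λ·ΔY = −(-0.933843)(-103) + (-0.357684)(345) = -219.59 m.
1° of latitude spans 110900 m; at latitude φ, 1° of longitude spans that × cos φ = 74480.9 m, so Δλ = -219.59 / 74480.9 × 3600 = -10.614″.

Δλ = -10.6″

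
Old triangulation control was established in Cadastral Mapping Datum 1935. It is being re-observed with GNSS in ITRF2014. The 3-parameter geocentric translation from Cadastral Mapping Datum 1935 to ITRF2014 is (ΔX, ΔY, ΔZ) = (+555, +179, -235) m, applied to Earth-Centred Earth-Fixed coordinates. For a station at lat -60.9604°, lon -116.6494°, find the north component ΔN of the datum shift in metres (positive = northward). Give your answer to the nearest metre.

ΔN = -472 m

At φ = -60.9604°, λ = -116.6494°: sin φ = -0.874284, cos φ = 0.485414, sin λ = -0.893768, cos λ = -0.448530.
ΔN = −sin φ cos λ·ΔX − sin φ sin λ·ΔY + cos φ·ΔZ = −(-0.874284)(-0.448530)(555) − (-0.874284)(-0.893768)(179) + (0.485414)(-235) = -471.58 m.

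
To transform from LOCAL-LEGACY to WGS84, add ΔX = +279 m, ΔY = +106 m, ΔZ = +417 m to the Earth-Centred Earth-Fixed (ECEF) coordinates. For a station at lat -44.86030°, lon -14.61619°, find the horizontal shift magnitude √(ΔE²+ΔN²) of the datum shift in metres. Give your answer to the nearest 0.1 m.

498.1 m

At φ = -44.86030°, λ = -14.61619°: sin φ = -0.705381, cos φ = 0.708829, sin λ = -0.252343, cos λ = 0.967638.
ΔE = −sin λ·ΔX + cos λ·ΔY = −(-0.252343)·(279) + (0.967638)·(106) = 172.97 m.
ΔN = −sin φ cos λ·ΔX − sin φ sin λ·ΔY + cos φ·ΔZ = −(-0.705381)(0.967638)(279) − (-0.705381)(-0.252343)(106) + (0.708829)(417) = 467.15 m.
Horizontal magnitude = √(ΔE² + ΔN²) = √(172.97² + 467.15²) = 498.14 m.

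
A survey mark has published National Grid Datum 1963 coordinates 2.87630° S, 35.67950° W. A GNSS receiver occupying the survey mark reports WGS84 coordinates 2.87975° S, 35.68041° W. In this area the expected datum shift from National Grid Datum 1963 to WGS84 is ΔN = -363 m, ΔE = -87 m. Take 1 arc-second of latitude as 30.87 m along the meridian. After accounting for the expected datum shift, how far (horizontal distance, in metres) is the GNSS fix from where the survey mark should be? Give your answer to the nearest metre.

25 m

Observed coordinate differences: Δφ = -0.00345°, Δλ = -0.00091°.
Converting to metres (1° lat = 111132 m, cos φ = 0.998740): observed ΔN = -383.4 m, observed ΔE = -101.0 m.
Subtracting the expected shift leaves a residual of -383.4 − (-363) = -20.4 m north and -101.0 − (-87) = -14.0 m east.
Residual distance = √((-20.4)² + (-14.0)²) = 24.7 m.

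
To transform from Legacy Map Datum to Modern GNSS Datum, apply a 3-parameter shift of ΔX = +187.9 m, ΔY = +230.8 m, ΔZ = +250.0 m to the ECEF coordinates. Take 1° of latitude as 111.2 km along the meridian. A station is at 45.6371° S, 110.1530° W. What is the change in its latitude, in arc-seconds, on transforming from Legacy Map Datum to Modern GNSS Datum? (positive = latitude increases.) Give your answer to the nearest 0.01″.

Δφ = -0.85″

sin φ = -0.714926, cos φ = 0.699201, sin λ = -0.938776, cos λ = -0.344528.
North component: ΔN = −sin φ cos λ·ΔX − sin φ sin λ·ΔY + cos φ·ΔZ = −(-0.714926)(-0.344528)(187.9) − (-0.714926)(-0.938776)(230.8) + (0.699201)(250.0) = -26.38 m.
1° of latitude spans 111200 m, so Δφ = -26.38 / 111200 × 3600 = -0.854″.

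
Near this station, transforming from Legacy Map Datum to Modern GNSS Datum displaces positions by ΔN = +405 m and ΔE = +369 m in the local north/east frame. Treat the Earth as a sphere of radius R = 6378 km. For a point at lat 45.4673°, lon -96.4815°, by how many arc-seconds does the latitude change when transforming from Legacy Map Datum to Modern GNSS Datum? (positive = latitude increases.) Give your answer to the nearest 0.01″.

On a sphere of radius R, 1 rad of latitude = R, so Δφ = ΔN / R = 405.0 / 6378000 = 6.3500e-05 rad = 13.098″.

Δφ = 13.10″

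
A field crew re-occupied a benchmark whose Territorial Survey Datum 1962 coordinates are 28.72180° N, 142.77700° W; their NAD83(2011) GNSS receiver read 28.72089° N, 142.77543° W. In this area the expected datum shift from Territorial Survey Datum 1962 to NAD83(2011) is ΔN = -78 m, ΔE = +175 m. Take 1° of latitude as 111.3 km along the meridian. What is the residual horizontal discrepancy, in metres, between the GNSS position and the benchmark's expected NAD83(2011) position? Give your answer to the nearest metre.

Observed coordinate differences: Δφ = -0.00091°, Δλ = +0.00157°.
Converting to metres (1° lat = 111300 m, cos φ = 0.876963): observed ΔN = -101.3 m, observed ΔE = 153.2 m.
Subtracting the expected shift leaves a residual of -101.3 − (-78) = -23.3 m north and 153.2 − (175) = -21.8 m east.
Residual distance = √((-23.3)² + (-21.8)²) = 31.9 m.

32 m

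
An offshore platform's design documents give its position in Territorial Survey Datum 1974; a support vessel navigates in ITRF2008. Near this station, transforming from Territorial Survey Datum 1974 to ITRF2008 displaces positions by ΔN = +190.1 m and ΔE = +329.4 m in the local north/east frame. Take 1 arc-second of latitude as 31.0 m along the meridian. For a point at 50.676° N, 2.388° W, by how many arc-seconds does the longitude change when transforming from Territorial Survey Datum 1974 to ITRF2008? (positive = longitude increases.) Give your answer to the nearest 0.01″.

Δλ = 16.77″

At latitude 50.676°, cos φ = 0.633705.
1″ of longitude at this latitude = 31.00 × cos φ = 19.6449 m, so Δλ = 329.4 / 19.6449 = 16.768″.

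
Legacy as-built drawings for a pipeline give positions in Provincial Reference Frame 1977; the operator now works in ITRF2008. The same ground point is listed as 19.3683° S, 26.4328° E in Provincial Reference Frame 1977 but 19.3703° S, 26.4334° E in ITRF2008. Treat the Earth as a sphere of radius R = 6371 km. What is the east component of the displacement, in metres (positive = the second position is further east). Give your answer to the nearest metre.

Δφ = -19.3703° − -19.3683° = -0.0020°; Δλ = 26.4334° − 26.4328° = +0.0006°.
1° along a meridian = πR/180 = 111195 m.
ΔN = Δφ × 111195 = -222.4 m; ΔE = Δλ × 111195 × cos(-19.3683°) = +0.0006 × 111195 × 0.943406 = 62.9 m.

ΔE = 63 m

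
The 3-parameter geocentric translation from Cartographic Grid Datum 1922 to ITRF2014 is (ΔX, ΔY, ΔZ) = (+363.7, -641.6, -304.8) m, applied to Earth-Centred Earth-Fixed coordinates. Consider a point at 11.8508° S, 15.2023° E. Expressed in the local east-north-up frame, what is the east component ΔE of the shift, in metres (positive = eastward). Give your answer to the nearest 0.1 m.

At φ = -11.8508°, λ = 15.2023°: sin φ = -0.205364, cos φ = 0.978686, sin λ = 0.262228, cos λ = 0.965006.
ΔE = −sin λ·ΔX + cos λ·ΔY = −(0.262228)·(363.7) + (0.965006)·(-641.6) = -714.52 m.

ΔE = -714.5 m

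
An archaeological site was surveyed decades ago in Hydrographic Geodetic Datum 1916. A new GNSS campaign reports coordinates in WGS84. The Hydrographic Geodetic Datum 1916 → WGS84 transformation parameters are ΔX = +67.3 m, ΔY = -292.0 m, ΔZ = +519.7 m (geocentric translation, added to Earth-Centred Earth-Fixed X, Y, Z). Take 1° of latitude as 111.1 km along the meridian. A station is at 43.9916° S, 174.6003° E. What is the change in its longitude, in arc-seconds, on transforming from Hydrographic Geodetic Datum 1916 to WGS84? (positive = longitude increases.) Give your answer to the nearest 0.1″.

Δλ = 12.8″

sin φ = -0.694553, cos φ = 0.719442, sin λ = 0.094103, cos λ = -0.995562.
East component: ΔE = −sin λ·ΔX + cos λ·ΔY = −(0.094103)(67.3) + (-0.995562)(-292.0) = 284.37 m.
1° of latitude spans 111100 m; at latitude φ, 1° of longitude spans that × cos φ = 79930.0 m, so Δλ = 284.37 / 79930.0 × 3600 = 12.808″.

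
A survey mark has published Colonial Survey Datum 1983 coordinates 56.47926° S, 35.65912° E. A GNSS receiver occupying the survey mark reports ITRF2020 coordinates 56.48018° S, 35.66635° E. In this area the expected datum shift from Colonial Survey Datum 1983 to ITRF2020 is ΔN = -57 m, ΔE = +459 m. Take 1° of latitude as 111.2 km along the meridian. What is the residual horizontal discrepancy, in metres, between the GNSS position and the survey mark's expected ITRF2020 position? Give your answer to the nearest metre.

Observed coordinate differences: Δφ = -0.00092°, Δλ = +0.00723°.
Converting to metres (1° lat = 111200 m, cos φ = 0.552239): observed ΔN = -102.3 m, observed ΔE = 444.0 m.
Subtracting the expected shift leaves a residual of -102.3 − (-57) = -45.3 m north and 444.0 − (459) = -15.0 m east.
Residual distance = √((-45.3)² + (-15.0)²) = 47.7 m.

48 m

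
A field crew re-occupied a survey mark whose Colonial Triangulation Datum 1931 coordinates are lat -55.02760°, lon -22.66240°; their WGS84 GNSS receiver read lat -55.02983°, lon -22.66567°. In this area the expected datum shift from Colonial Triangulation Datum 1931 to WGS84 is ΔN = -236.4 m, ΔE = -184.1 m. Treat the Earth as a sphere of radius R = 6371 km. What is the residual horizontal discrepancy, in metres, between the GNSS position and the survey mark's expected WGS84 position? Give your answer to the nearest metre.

27 m

Observed coordinate differences: Δφ = -0.00223°, Δλ = -0.00327°.
Converting to metres (1° lat = 111195 m, cos φ = 0.573182): observed ΔN = -248.0 m, observed ΔE = -208.4 m.
Subtracting the expected shift leaves a residual of -248.0 − (-236.4) = -11.6 m north and -208.4 − (-184.1) = -24.3 m east.
Residual distance = √((-11.6)² + (-24.3)²) = 26.9 m.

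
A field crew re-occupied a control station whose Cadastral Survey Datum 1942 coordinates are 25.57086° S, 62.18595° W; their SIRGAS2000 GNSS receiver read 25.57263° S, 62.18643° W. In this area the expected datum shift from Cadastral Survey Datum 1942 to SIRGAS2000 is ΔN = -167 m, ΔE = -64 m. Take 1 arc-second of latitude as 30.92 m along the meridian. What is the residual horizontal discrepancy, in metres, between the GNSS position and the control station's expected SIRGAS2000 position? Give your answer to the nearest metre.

Observed coordinate differences: Δφ = -0.00177°, Δλ = -0.00048°.
Converting to metres (1° lat = 111312 m, cos φ = 0.902052): observed ΔN = -197.0 m, observed ΔE = -48.2 m.
Subtracting the expected shift leaves a residual of -197.0 − (-167) = -30.0 m north and -48.2 − (-64) = 15.8 m east.
Residual distance = √((-30.0)² + 15.8²) = 33.9 m.

34 m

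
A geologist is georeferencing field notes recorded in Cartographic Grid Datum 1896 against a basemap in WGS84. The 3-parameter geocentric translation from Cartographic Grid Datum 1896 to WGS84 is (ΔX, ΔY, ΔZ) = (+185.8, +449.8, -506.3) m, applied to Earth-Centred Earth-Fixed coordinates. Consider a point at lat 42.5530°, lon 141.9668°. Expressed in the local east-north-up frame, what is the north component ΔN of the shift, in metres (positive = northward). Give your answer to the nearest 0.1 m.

At φ = 42.5530°, λ = 141.9668°: sin φ = 0.676272, cos φ = 0.736652, sin λ = 0.616118, cos λ = -0.787654.
ΔN = −sin φ cos λ·ΔX − sin φ sin λ·ΔY + cos φ·ΔZ = −(0.676272)(-0.787654)(185.8) − (0.676272)(0.616118)(449.8) + (0.736652)(-506.3) = -461.41 m.

ΔN = -461.4 m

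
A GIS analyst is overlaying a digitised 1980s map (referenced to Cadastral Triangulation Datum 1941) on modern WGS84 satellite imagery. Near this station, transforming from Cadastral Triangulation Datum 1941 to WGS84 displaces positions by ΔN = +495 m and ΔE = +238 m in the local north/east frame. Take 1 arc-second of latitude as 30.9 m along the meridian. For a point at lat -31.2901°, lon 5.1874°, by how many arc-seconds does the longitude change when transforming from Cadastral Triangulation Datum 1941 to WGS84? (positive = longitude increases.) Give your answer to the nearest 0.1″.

Δλ = 9.0″

At latitude -31.2901°, cos φ = 0.854549.
1″ of longitude at this latitude = 30.90 × cos φ = 26.4056 m, so Δλ = 238.0 / 26.4056 = 9.013″.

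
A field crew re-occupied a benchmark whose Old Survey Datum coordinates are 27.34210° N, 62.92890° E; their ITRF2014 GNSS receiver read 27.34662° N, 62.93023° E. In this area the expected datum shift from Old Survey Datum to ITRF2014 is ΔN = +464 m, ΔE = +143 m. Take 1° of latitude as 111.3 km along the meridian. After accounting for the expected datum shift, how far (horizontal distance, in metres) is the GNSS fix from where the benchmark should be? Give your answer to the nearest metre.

41 m

Observed coordinate differences: Δφ = +0.00452°, Δλ = +0.00133°.
Converting to metres (1° lat = 111300 m, cos φ = 0.888280): observed ΔN = 503.1 m, observed ΔE = 131.5 m.
Subtracting the expected shift leaves a residual of 503.1 − (464) = 39.1 m north and 131.5 − (143) = -11.5 m east.
Residual distance = √(39.1² + (-11.5)²) = 40.7 m.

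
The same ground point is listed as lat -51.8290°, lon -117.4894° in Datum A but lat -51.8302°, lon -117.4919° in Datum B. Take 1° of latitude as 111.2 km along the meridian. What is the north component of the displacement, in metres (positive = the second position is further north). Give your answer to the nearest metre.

Δφ = -51.8302° − -51.8290° = -0.0012°; Δλ = -117.4919° − -117.4894° = -0.0025°.
ΔN = Δφ × 111200 = -133.4 m; ΔE = Δλ × 111200 × cos(-51.8290°) = -0.0025 × 111200 × 0.618011 = -171.8 m.

ΔN = -133 m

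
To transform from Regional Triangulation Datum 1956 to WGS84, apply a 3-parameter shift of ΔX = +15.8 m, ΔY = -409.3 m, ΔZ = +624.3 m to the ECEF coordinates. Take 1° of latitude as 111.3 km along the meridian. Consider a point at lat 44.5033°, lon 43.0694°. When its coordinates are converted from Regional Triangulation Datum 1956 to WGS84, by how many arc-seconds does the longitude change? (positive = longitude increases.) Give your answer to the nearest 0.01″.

Δλ = -14.05″

sin φ = 0.700950, cos φ = 0.713210, sin λ = 0.682884, cos λ = 0.730527.
East component: ΔE = −sin λ·ΔX + cos λ·ΔY = −(0.682884)(15.8) + (0.730527)(-409.3) = -309.79 m.
1° of latitude spans 111300 m; at latitude φ, 1° of longitude spans that × cos φ = 79380.3 m, so Δλ = -309.79 / 79380.3 × 3600 = -14.050″.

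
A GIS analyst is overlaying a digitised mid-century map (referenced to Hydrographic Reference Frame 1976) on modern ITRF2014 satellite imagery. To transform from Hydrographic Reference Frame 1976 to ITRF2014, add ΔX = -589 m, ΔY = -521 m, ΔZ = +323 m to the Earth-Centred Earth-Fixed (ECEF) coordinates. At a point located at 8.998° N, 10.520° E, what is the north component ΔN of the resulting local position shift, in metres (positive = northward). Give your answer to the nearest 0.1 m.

At φ = 8.998°, λ = 10.520°: sin φ = 0.156400, cos φ = 0.987694, sin λ = 0.182579, cos λ = 0.983191.
ΔN = −sin φ cos λ·ΔX − sin φ sin λ·ΔY + cos φ·ΔZ = −(0.156400)(0.983191)(-589) − (0.156400)(0.182579)(-521) + (0.987694)(323) = 424.47 m.

ΔN = 424.5 m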